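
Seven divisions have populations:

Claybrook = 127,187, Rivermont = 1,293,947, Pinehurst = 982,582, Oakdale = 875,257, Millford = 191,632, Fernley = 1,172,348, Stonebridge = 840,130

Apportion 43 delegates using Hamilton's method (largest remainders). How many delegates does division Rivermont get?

10

Standard divisor: 5483083 ÷ 43 ≈ 127513.558.
Standard quotas: Claybrook 0.9974, Rivermont 10.1475, Pinehurst 7.7057, Oakdale 6.8640, Millford 1.5028, Fernley 9.1939, Stonebridge 6.5886.
Lower quotas: Claybrook 0, Rivermont 10, Pinehurst 7, Oakdale 6, Millford 1, Fernley 9, Stonebridge 6 (sum 39, leaving 4 seats).
Remainders in descending order: Claybrook 0.9974, Oakdale 0.8640, Pinehurst 0.7057, Stonebridge 0.5886, Millford 0.5028, Fernley 0.1939, Rivermont 0.1475.
Largest remainders: Claybrook, Oakdale, Pinehurst, Stonebridge receive the extra seats.
Rivermont receives 10.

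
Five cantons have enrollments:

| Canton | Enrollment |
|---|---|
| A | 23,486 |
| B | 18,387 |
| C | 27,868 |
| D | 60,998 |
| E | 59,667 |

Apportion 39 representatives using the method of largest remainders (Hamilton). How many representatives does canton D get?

Standard divisor: 190406 ÷ 39 ≈ 4882.205.
Standard quotas: A 4.8105, B 3.7661, C 5.7081, D 12.4939, E 12.2213.
Lower quotas: A 4, B 3, C 5, D 12, E 12 (sum 36, leaving 3 seats).
Remainders in descending order: A 0.8105, B 0.7661, C 0.7081, D 0.4939, E 0.2213.
The surplus seats go to A, B, C.
D receives 12.

12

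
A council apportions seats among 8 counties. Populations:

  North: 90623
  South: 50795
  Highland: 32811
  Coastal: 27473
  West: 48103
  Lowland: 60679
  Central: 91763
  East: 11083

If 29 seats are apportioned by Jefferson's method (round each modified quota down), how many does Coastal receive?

Standard divisor 413330/29 ≈ 14252.759; standard quotas: North 6.358, South 3.564, Highland 2.302, Coastal 1.928, West 3.375, Lowland 4.257, Central 6.438, East 0.778.
Rounding down gives 6, 3, 2, 1, 3, 4, 6, 0 = 25 seats, so the divisor must be adjusted.
With modified divisor 12400: modified quotas North 7.308, South 4.096, Highland 2.646, Coastal 2.216, West 3.879, Lowland 4.893, Central 7.400, East 0.894.
Rounding down: North 7, South 4, Highland 2, Coastal 2, West 3, Lowland 4, Central 7, East 0 (total 29).
Coastal receives 2.

2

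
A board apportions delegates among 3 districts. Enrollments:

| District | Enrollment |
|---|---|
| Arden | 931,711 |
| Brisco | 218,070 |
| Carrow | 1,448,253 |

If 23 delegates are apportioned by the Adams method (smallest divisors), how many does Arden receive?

8

Standard divisor 2598034/23 ≈ 112958; standard quotas: Arden 8.248, Brisco 1.931, Carrow 12.821.
Rounding up gives 9, 2, 13 = 24 seats, so the divisor must be adjusted.
With modified divisor 118600: modified quotas Arden 7.856, Brisco 1.839, Carrow 12.211.
Rounding up: Arden 8, Brisco 2, Carrow 13 (total 23).
Arden receives 8.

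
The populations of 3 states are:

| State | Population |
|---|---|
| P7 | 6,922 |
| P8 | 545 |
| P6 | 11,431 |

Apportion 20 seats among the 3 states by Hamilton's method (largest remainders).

Standard divisor: 18898 ÷ 20 ≈ 944.9.
Standard quotas: P7 7.3256, P8 0.5768, P6 12.0976.
Lower quotas: P7 7, P8 0, P6 12 (sum 19, leaving 1 seat).
Remainders in descending order: P8 0.5768, P7 0.3256, P6 0.0976.
Largest remainder: P8 receives the extra seat.

P7 7; P8 1; P6 12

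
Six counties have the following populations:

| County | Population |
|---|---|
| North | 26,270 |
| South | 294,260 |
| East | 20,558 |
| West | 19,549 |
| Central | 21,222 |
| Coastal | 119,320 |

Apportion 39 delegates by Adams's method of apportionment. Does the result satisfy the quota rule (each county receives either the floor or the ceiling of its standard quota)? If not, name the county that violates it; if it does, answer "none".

Standard quotas: North 2.044, South 22.898, East 1.600, West 1.521, Central 1.651, Coastal 9.285.
Adams allocation: North 2, South 22, East 2, West 2, Central 2, Coastal 9.
Every allocation lies between the lower and upper quota.

none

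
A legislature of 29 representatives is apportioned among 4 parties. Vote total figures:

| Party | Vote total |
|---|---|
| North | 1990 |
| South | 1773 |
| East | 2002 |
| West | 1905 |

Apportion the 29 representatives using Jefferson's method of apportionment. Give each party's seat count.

North 7, South 7, East 8, West 7

Standard divisor 7670/29 ≈ 264.483; standard quotas: North 7.524, South 6.704, East 7.569, West 7.203.
Rounding down gives 7, 6, 7, 7 = 27 seats, so the divisor must be adjusted.
With modified divisor 249.5: modified quotas North 7.976, South 7.106, East 8.024, West 7.635.
Rounding down: North 7, South 7, East 8, West 7 (total 29).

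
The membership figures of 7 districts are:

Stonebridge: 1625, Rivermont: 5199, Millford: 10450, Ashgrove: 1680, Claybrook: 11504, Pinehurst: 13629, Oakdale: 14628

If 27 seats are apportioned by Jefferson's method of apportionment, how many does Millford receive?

Standard divisor 58715/27 ≈ 2174.63; standard quotas: Stonebridge 0.747, Rivermont 2.391, Millford 4.805, Ashgrove 0.773, Claybrook 5.290, Pinehurst 6.267, Oakdale 6.727.
Rounding down gives 0, 2, 4, 0, 5, 6, 6 = 23 seats, so the divisor must be adjusted.
With modified divisor 1900: modified quotas Stonebridge 0.855, Rivermont 2.736, Millford 5.500, Ashgrove 0.884, Claybrook 6.055, Pinehurst 7.173, Oakdale 7.699.
Rounding down: Stonebridge 0, Rivermont 2, Millford 5, Ashgrove 0, Claybrook 6, Pinehurst 7, Oakdale 7 (total 27).
Millford receives 5.

5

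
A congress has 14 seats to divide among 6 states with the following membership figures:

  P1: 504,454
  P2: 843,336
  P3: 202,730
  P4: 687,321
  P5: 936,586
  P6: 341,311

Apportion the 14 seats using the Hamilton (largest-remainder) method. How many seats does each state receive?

P1: 2, P2: 3, P3: 1, P4: 3, P5: 4, P6: 1

Standard divisor: 3515738 ÷ 14 ≈ 251124.143.
Standard quotas: P1 2.0088, P2 3.3582, P3 0.8073, P4 2.7370, P5 3.7296, P6 1.3591.
Lower quotas: P1 2, P2 3, P3 0, P4 2, P5 3, P6 1 (sum 11, leaving 3 seats).
Remainders in descending order: P3 0.8073, P4 0.7370, P5 0.7296, P6 0.3591, P2 0.3582, P1 0.0088.
The surplus seats go to P3, P4, P5.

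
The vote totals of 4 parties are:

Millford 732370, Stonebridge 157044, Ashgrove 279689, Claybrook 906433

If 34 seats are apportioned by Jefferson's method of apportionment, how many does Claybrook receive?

16

Standard divisor 2075536/34 ≈ 61045.176; standard quotas: Millford 11.997, Stonebridge 2.573, Ashgrove 4.582, Claybrook 14.849.
Rounding down gives 11, 2, 4, 14 = 31 seats, so the divisor must be adjusted.
With modified divisor 56500: modified quotas Millford 12.962, Stonebridge 2.780, Ashgrove 4.950, Claybrook 16.043.
Rounding down: Millford 12, Stonebridge 2, Ashgrove 4, Claybrook 16 (total 34).
Claybrook receives 16.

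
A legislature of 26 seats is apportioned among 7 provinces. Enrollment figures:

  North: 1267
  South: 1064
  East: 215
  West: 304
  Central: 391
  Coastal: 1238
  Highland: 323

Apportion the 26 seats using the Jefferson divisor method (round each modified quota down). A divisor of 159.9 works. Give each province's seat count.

With modified divisor 159.9: modified quotas North 7.924, South 6.654, East 1.345, West 1.901, Central 2.445, Coastal 7.742, Highland 2.020.
Rounding down: North 7, South 6, East 1, West 1, Central 2, Coastal 7, Highland 2 (total 26).

North: 7, South: 6, East: 1, West: 1, Central: 2, Coastal: 7, Highland: 2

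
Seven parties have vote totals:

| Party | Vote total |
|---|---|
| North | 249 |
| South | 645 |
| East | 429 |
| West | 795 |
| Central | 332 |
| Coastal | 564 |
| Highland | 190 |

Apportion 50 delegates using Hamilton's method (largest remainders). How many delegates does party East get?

7

Total 3204; standard divisor 3204/50 ≈ 64.08.
Standard quotas: North 3.886, South 10.066, East 6.695, West 12.406, Central 5.181, Coastal 8.801, Highland 2.965.
Lower quotas: North 3, South 10, East 6, West 12, Central 5, Coastal 8, Highland 2 (sum 46, leaving 4 seats).
Remainders in descending order: Highland 0.965, North 0.886, Coastal 0.801, East 0.695, West 0.406, Central 0.181, South 0.066.
Largest remainders: Highland, North, Coastal, East receive the extra seats.
East receives 7.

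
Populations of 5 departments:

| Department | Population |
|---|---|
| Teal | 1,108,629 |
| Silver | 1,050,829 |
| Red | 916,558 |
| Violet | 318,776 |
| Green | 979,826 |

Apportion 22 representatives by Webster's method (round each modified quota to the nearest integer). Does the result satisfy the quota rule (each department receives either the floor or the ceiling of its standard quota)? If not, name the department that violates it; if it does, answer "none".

none

Standard quotas: Teal 5.575, Silver 5.285, Red 4.609, Violet 1.603, Green 4.928.
Webster allocation: Teal 5, Silver 5, Red 5, Violet 2, Green 5.
Every allocation lies between the lower and upper quota.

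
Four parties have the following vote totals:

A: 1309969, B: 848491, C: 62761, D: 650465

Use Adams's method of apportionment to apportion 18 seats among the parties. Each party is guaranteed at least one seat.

Standard divisor 2871686/18 ≈ 159538.111; standard quotas: A 8.211, B 5.318, C 0.393, D 4.077.
Rounding up gives 9, 6, 1, 5 = 21 seats, so the divisor must be adjusted.
With modified divisor 178400: modified quotas A 7.343, B 4.756, C 0.352, D 3.646.
Rounding up: A 8, B 5, C 1, D 4 (total 18).

A=8; B=5; C=1; D=4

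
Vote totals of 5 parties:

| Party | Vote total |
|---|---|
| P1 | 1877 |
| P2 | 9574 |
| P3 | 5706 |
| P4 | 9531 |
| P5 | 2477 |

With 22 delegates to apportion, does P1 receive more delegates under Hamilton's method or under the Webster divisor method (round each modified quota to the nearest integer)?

Hamilton: P1 2, P2 7, P3 4, P4 7, P5 2.
Webster: P1 1, P2 8, P3 4, P4 7, P5 2.
P1 gets 2 under Hamilton and 1 under Webster.

Hamilton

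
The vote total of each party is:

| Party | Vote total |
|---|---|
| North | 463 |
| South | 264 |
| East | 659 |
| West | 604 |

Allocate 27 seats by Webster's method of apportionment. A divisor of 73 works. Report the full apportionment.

North: 6, South: 4, East: 9, West: 8

With modified divisor 73: modified quotas North 6.342, South 3.616, East 9.027, West 8.274.
Rounding to the nearest integer: North 6, South 4, East 9, West 8 (total 27).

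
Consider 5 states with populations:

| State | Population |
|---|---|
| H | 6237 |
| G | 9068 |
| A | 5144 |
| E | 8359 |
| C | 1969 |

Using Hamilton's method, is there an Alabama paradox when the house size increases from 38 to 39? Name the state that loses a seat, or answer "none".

C

At 38 seats: H 8, G 11, A 6, E 10, C 3.
At 39 seats: H 8, G 11, A 7, E 11, C 2.
C drops from 3 to 2.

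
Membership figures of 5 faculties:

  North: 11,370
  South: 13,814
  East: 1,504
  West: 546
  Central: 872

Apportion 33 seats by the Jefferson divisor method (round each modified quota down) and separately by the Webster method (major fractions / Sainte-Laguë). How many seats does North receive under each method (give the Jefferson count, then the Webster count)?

14 and 13

Jefferson: North 14, South 17, East 1, West 0, Central 1.
Webster: North 13, South 16, East 2, West 1, Central 1.
North gets 14 under Jefferson and 13 under Webster.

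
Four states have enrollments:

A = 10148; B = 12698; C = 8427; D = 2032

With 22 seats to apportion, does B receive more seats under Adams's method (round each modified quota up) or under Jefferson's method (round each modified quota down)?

Adams: A 7, B 8, C 5, D 2.
Jefferson: A 7, B 9, C 5, D 1.
B gets 8 under Adams and 9 under Jefferson.

Jefferson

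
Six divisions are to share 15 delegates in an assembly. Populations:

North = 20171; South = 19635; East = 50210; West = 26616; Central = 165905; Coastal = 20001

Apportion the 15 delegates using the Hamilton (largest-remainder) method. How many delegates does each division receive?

The standard divisor is 302538/15 ≈ 20169.2.
Standard quotas: North 1.0001, South 0.9735, East 2.4894, West 1.3196, Central 8.2257, Coastal 0.9917.
Lower quotas: North 1, South 0, East 2, West 1, Central 8, Coastal 0 (sum 12, leaving 3 seats).
Remainders in descending order: Coastal 0.9917, South 0.9735, East 0.4894, West 0.3196, Central 0.2257, North 0.0001.
The surplus seats go to Coastal, South, East.

North 1, South 1, East 3, West 1, Central 8, Coastal 1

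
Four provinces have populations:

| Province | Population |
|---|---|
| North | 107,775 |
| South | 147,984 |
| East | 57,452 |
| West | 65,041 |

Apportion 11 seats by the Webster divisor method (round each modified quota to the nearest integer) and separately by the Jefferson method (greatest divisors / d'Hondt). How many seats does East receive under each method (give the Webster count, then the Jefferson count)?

2 and 1

Webster: North 3, South 4, East 2, West 2.
Jefferson: North 3, South 5, East 1, West 2.
East gets 2 under Webster and 1 under Jefferson.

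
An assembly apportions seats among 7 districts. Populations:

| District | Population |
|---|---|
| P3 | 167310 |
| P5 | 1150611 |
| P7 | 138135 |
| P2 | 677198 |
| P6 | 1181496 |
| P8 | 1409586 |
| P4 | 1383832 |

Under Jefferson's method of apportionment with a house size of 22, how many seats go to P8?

6

Standard divisor 6108168/22 ≈ 277644; standard quotas: P3 0.603, P5 4.144, P7 0.498, P2 2.439, P6 4.255, P8 5.077, P4 4.984.
Rounding down gives 0, 4, 0, 2, 4, 5, 4 = 19 seats, so the divisor must be adjusted.
With modified divisor 232800: modified quotas P3 0.719, P5 4.942, P7 0.593, P2 2.909, P6 5.075, P8 6.055, P4 5.944.
Rounding down: P3 0, P5 4, P7 0, P2 2, P6 5, P8 6, P4 5 (total 22).
P8 receives 6.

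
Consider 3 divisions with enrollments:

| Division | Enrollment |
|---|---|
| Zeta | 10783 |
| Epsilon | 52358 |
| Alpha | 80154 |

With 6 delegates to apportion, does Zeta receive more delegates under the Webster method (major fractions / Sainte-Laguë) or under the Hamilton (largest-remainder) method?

Webster: Zeta 0, Epsilon 2, Alpha 4.
Hamilton: Zeta 1, Epsilon 2, Alpha 3.
Zeta gets 0 under Webster and 1 under Hamilton.

Hamilton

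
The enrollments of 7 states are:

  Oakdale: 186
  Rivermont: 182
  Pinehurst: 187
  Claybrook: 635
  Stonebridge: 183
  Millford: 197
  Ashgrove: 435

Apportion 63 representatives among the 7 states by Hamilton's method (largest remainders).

Oakdale 6, Rivermont 6, Pinehurst 6, Claybrook 20, Stonebridge 6, Millford 6, Ashgrove 13

Standard divisor: 2005 ÷ 63 ≈ 31.825.
Standard quotas: Oakdale 5.844, Rivermont 5.719, Pinehurst 5.876, Claybrook 19.953, Stonebridge 5.750, Millford 6.190, Ashgrove 13.668.
Lower quotas: Oakdale 5, Rivermont 5, Pinehurst 5, Claybrook 19, Stonebridge 5, Millford 6, Ashgrove 13 (sum 58, leaving 5 seats).
Remainders in descending order: Claybrook 0.953, Pinehurst 0.876, Oakdale 0.844, Stonebridge 0.750, Rivermont 0.719, Ashgrove 0.668, Millford 0.190.
Largest remainders: Claybrook, Pinehurst, Oakdale, Stonebridge, Rivermont receive the extra seats.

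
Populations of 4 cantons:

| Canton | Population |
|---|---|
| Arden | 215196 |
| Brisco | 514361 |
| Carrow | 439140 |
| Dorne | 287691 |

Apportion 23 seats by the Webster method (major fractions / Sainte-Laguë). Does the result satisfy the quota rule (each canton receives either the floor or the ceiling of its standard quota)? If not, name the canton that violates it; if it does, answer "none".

none

Standard quotas: Arden 3.398, Brisco 8.123, Carrow 6.935, Dorne 4.543.
Webster allocation: Arden 3, Brisco 8, Carrow 7, Dorne 5.
Every allocation lies between the lower and upper quota.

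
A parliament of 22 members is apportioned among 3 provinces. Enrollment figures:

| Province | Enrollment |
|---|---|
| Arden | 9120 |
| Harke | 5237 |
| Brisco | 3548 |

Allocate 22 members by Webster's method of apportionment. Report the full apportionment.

Standard divisor 17905/22 ≈ 813.864; standard quotas: Arden 11.206, Harke 6.435, Brisco 4.359.
Rounding to the nearest integer gives 11, 6, 4 = 21 seats, so the divisor must be adjusted.
With modified divisor 800: modified quotas Arden 11.400, Harke 6.546, Brisco 4.435.
Rounding to the nearest integer: Arden 11, Harke 7, Brisco 4 (total 22).

Arden=11, Harke=7, Brisco=4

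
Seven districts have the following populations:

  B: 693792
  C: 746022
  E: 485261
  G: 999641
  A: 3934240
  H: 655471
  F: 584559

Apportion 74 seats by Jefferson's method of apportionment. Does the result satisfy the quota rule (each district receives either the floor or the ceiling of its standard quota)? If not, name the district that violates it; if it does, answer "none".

A

Standard quotas: B 6.339, C 6.816, E 4.434, G 9.134, A 35.947, H 5.989, F 5.341.
Jefferson allocation: B 6, C 7, E 4, G 9, A 37, H 6, F 5.
A has quota 35.947 (lower 35, upper 36) but receives 37 — outside the quota interval.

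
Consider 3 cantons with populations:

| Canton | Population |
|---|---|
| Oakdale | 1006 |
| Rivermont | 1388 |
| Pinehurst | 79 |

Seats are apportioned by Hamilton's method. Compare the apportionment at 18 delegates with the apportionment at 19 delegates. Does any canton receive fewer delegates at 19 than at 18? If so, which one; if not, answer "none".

At 18 seats: Oakdale 7, Rivermont 10, Pinehurst 1.
At 19 seats: Oakdale 8, Rivermont 11, Pinehurst 0.
Pinehurst drops from 1 to 0.

Pinehurst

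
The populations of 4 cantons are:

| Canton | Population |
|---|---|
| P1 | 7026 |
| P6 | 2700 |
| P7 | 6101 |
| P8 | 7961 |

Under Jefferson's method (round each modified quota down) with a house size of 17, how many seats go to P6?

Standard divisor 23788/17 ≈ 1399.294; standard quotas: P1 5.021, P6 1.930, P7 4.360, P8 5.689.
Rounding down gives 5, 1, 4, 5 = 15 seats, so the divisor must be adjusted.
With modified divisor 1300: modified quotas P1 5.405, P6 2.077, P7 4.693, P8 6.124.
Rounding down: P1 5, P6 2, P7 4, P8 6 (total 17).
P6 receives 2.

2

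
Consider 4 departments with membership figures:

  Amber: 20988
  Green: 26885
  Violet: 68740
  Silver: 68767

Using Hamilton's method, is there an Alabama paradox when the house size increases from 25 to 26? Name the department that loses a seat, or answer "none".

At 25 seats: Amber 3, Green 4, Violet 9, Silver 9.
At 26 seats: Amber 3, Green 4, Violet 9, Silver 10.
No department's allocation decreased.

none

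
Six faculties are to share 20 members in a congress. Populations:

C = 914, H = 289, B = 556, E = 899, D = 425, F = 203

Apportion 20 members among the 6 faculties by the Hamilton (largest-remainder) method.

C 6; H 2; B 3; E 5; D 3; F 1

Standard divisor: 3286 ÷ 20 ≈ 164.3.
Standard quotas: C 5.563, H 1.759, B 3.384, E 5.472, D 2.587, F 1.236.
Lower quotas: C 5, H 1, B 3, E 5, D 2, F 1 (sum 17, leaving 3 seats).
Remainders in descending order: H 0.759, D 0.587, C 0.563, E 0.472, B 0.384, F 0.236.
Largest remainders: H, D, C receive the extra seats.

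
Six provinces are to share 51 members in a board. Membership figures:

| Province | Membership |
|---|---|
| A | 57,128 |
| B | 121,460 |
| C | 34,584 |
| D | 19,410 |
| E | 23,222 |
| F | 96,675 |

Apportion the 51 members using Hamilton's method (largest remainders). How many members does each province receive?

The standard divisor is 352479/51 ≈ 6911.353.
Standard quotas: A 8.2658, B 17.5740, C 5.0039, D 2.8084, E 3.3600, F 13.9879.
Lower quotas: A 8, B 17, C 5, D 2, E 3, F 13 (sum 48, leaving 3 seats).
Remainders in descending order: F 0.9879, D 0.8084, B 0.5740, E 0.3600, A 0.2658, C 0.0039.
The surplus seats go to F, D, B.

A: 8, B: 18, C: 5, D: 3, E: 3, F: 14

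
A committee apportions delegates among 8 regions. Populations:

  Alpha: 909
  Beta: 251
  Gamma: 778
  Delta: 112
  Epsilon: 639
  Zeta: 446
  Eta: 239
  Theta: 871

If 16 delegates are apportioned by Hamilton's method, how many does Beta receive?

Standard divisor: 4245 ÷ 16 ≈ 265.312.
Standard quotas: Alpha 3.426, Beta 0.946, Gamma 2.932, Delta 0.422, Epsilon 2.408, Zeta 1.681, Eta 0.901, Theta 3.283.
Lower quotas: Alpha 3, Beta 0, Gamma 2, Delta 0, Epsilon 2, Zeta 1, Eta 0, Theta 3 (sum 11, leaving 5 seats).
Remainders in descending order: Beta 0.946, Gamma 0.932, Eta 0.901, Zeta 0.681, Alpha 0.426, Delta 0.422, Epsilon 0.408, Theta 0.283.
Largest remainders: Beta, Gamma, Eta, Zeta, Alpha receive the extra seats.
Beta receives 1.

1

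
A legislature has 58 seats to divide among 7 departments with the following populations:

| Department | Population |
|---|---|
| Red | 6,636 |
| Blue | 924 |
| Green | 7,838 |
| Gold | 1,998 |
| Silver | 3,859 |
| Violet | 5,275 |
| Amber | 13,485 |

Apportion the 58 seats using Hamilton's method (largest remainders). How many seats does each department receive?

Red=10, Blue=1, Green=11, Gold=3, Silver=6, Violet=8, Amber=19

Standard divisor: 40015 ÷ 58 ≈ 689.914.
Standard quotas: Red 9.6186, Blue 1.3393, Green 11.3608, Gold 2.8960, Silver 5.5935, Violet 7.6459, Amber 19.5459.
Lower quotas: Red 9, Blue 1, Green 11, Gold 2, Silver 5, Violet 7, Amber 19 (sum 54, leaving 4 seats).
Remainders in descending order: Gold 0.8960, Violet 0.6459, Red 0.6186, Silver 0.5935, Amber 0.5459, Green 0.3608, Blue 0.3393.
Largest remainders: Gold, Violet, Red, Silver receive the extra seats.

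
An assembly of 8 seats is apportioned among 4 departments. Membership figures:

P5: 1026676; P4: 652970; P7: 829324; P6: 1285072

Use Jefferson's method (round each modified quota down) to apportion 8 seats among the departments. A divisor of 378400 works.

P5: 2; P4: 1; P7: 2; P6: 3

With modified divisor 378400: modified quotas P5 2.713, P4 1.726, P7 2.192, P6 3.396.
Rounding down: P5 2, P4 1, P7 2, P6 3 (total 8).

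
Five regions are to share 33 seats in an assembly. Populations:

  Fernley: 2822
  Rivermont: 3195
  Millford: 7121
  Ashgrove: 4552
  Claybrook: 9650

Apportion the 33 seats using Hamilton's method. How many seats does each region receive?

Fernley=3, Rivermont=4, Millford=9, Ashgrove=5, Claybrook=12

Standard divisor: 27340 ÷ 33 ≈ 828.485.
Standard quotas: Fernley 3.4062, Rivermont 3.8564, Millford 8.5952, Ashgrove 5.4944, Claybrook 11.6478.
Lower quotas: Fernley 3, Rivermont 3, Millford 8, Ashgrove 5, Claybrook 11 (sum 30, leaving 3 seats).
Remainders in descending order: Rivermont 0.8564, Claybrook 0.6478, Millford 0.5952, Ashgrove 0.4944, Fernley 0.4062.
Largest remainders: Rivermont, Claybrook, Millford receive the extra seats.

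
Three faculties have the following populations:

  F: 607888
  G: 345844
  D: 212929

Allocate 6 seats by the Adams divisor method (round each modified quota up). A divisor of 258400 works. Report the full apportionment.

With modified divisor 258400: modified quotas F 2.353, G 1.338, D 0.824.
Rounding up: F 3, G 2, D 1 (total 6).

F=3, G=2, D=1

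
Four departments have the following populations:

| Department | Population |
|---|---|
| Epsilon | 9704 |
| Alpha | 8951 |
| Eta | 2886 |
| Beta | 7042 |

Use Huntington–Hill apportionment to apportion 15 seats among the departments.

With divisor 2017: modified quotas Epsilon 4.811, Alpha 4.438, Eta 1.431, Beta 3.491.
Geometric-mean thresholds: Epsilon √(4·5)=4.472, Alpha √(4·5)=4.472, Eta √(1·2)=1.414, Beta √(3·4)=3.464.
Each quota rounded against its threshold gives Epsilon 5, Alpha 4, Eta 2, Beta 4 (total 15).

Epsilon=5, Alpha=4, Eta=2, Beta=4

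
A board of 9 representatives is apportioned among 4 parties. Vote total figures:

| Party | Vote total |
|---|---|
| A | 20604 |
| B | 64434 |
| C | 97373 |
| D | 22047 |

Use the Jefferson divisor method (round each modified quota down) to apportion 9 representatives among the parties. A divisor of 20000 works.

A 1, B 3, C 4, D 1

With modified divisor 20000: modified quotas A 1.030, B 3.222, C 4.869, D 1.102.
Rounding down: A 1, B 3, C 4, D 1 (total 9).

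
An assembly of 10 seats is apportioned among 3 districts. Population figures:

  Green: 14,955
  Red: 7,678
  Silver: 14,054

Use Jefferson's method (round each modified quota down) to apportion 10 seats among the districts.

Standard divisor 36687/10 ≈ 3668.7; standard quotas: Green 4.076, Red 2.093, Silver 3.831.
Rounding down gives 4, 2, 3 = 9 seats, so the divisor must be adjusted.
With modified divisor 3300: modified quotas Green 4.532, Red 2.327, Silver 4.259.
Rounding down: Green 4, Red 2, Silver 4 (total 10).

Green 4, Red 2, Silver 4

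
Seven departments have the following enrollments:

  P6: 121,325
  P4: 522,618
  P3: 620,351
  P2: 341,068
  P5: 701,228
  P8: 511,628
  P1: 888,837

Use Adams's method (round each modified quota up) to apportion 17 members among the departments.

Standard divisor 3707055/17 ≈ 218062.059; standard quotas: P6 0.556, P4 2.397, P3 2.845, P2 1.564, P5 3.216, P8 2.346, P1 4.076.
Rounding up gives 1, 3, 3, 2, 4, 3, 5 = 21 seats, so the divisor must be adjusted.
With modified divisor 278800: modified quotas P6 0.435, P4 1.875, P3 2.225, P2 1.223, P5 2.515, P8 1.835, P1 3.188.
Rounding up: P6 1, P4 2, P3 3, P2 2, P5 3, P8 2, P1 4 (total 17).

P6 1; P4 2; P3 3; P2 2; P5 3; P8 2; P1 4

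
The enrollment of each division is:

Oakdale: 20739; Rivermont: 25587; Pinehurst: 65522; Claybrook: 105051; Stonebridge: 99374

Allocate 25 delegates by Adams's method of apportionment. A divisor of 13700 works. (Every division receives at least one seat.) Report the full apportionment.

Oakdale 2, Rivermont 2, Pinehurst 5, Claybrook 8, Stonebridge 8

With modified divisor 13700: modified quotas Oakdale 1.514, Rivermont 1.868, Pinehurst 4.783, Claybrook 7.668, Stonebridge 7.254.
Rounding up: Oakdale 2, Rivermont 2, Pinehurst 5, Claybrook 8, Stonebridge 8 (total 25).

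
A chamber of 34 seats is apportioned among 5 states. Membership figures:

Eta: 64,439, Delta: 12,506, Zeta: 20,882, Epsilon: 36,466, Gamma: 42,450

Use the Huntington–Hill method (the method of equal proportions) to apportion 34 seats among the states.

Eta 13, Delta 2, Zeta 4, Epsilon 7, Gamma 8

With divisor 5132: modified quotas Eta 12.556, Delta 2.437, Zeta 4.069, Epsilon 7.106, Gamma 8.272.
Geometric-mean thresholds: Eta √(12·13)=12.490, Delta √(2·3)=2.449, Zeta √(4·5)=4.472, Epsilon √(7·8)=7.483, Gamma √(8·9)=8.485.
Each quota rounded against its threshold gives Eta 13, Delta 2, Zeta 4, Epsilon 7, Gamma 8 (total 34).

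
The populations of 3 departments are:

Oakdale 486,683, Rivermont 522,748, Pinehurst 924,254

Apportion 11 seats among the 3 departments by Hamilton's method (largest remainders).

Oakdale 3; Rivermont 3; Pinehurst 5

Total 1933685; standard divisor 1933685/11 ≈ 175789.545.
Standard quotas: Oakdale 2.7686, Rivermont 2.9737, Pinehurst 5.2577.
Lower quotas: Oakdale 2, Rivermont 2, Pinehurst 5 (sum 9, leaving 2 seats).
Remainders in descending order: Rivermont 0.9737, Oakdale 0.7686, Pinehurst 0.2577.
Largest remainders: Rivermont, Oakdale receive the extra seats.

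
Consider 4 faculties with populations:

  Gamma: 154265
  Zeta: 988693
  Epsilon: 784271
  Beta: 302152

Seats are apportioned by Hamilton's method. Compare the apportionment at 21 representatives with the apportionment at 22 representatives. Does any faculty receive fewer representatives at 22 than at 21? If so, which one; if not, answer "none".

At 21 seats: Gamma 2, Zeta 9, Epsilon 7, Beta 3.
At 22 seats: Gamma 1, Zeta 10, Epsilon 8, Beta 3.
Gamma drops from 2 to 1.

Gamma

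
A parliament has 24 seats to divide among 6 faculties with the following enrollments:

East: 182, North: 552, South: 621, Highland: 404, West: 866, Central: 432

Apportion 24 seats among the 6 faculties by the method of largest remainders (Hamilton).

The standard divisor is 3057/24 ≈ 127.375.
Standard quotas: East 1.429, North 4.334, South 4.875, Highland 3.172, West 6.799, Central 3.392.
Lower quotas: East 1, North 4, South 4, Highland 3, West 6, Central 3 (sum 21, leaving 3 seats).
Remainders in descending order: South 0.875, West 0.799, East 0.429, Central 0.392, North 0.334, Highland 0.172.
The surplus seats go to South, West, East.

East: 2, North: 4, South: 5, Highland: 3, West: 7, Central: 3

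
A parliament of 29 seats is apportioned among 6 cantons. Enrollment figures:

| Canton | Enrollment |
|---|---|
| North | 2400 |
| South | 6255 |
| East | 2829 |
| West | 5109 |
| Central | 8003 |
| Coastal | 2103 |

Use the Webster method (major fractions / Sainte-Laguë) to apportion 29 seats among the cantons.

North: 3, South: 7, East: 3, West: 5, Central: 9, Coastal: 2

Standard divisor 26699/29 ≈ 920.655; standard quotas: North 2.607, South 6.794, East 3.073, West 5.549, Central 8.693, Coastal 2.284.
Rounding to the nearest integer gives 3, 7, 3, 6, 9, 2 = 30 seats, so the divisor must be adjusted.
With modified divisor 935: modified quotas North 2.567, South 6.690, East 3.026, West 5.464, Central 8.559, Coastal 2.249.
Rounding to the nearest integer: North 3, South 7, East 3, West 5, Central 9, Coastal 2 (total 29).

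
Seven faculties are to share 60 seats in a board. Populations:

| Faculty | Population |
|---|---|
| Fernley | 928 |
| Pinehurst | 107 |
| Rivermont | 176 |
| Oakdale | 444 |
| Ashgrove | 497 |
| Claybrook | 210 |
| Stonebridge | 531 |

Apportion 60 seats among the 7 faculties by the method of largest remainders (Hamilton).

Fernley: 19; Pinehurst: 2; Rivermont: 4; Oakdale: 9; Ashgrove: 10; Claybrook: 5; Stonebridge: 11

The standard divisor is 2893/60 ≈ 48.217.
Standard quotas: Fernley 19.246, Pinehurst 2.219, Rivermont 3.650, Oakdale 9.208, Ashgrove 10.308, Claybrook 4.355, Stonebridge 11.013.
Lower quotas: Fernley 19, Pinehurst 2, Rivermont 3, Oakdale 9, Ashgrove 10, Claybrook 4, Stonebridge 11 (sum 58, leaving 2 seats).
Remainders in descending order: Rivermont 0.650, Claybrook 0.355, Ashgrove 0.308, Fernley 0.246, Pinehurst 0.219, Oakdale 0.208, Stonebridge 0.013.
Largest remainders: Rivermont, Claybrook receive the extra seats.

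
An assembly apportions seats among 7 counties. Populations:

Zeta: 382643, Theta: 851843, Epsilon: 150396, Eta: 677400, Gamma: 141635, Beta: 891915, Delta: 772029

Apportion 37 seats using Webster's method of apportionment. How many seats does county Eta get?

Standard divisor 3867861/37 ≈ 104536.784; standard quotas: Zeta 3.660, Theta 8.149, Epsilon 1.439, Eta 6.480, Gamma 1.355, Beta 8.532, Delta 7.385.
Rounding to the nearest integer gives 4, 8, 1, 6, 1, 9, 7 = 36 seats, so the divisor must be adjusted.
With modified divisor 103600: modified quotas Zeta 3.693, Theta 8.222, Epsilon 1.452, Eta 6.539, Gamma 1.367, Beta 8.609, Delta 7.452.
Rounding to the nearest integer: Zeta 4, Theta 8, Epsilon 1, Eta 7, Gamma 1, Beta 9, Delta 7 (total 37).
Eta receives 7.

7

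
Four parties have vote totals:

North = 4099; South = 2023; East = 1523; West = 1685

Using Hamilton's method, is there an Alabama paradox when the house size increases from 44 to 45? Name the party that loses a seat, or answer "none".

none

At 44 seats: North 19, South 10, East 7, West 8.
At 45 seats: North 20, South 10, East 7, West 8.
No party's allocation decreased.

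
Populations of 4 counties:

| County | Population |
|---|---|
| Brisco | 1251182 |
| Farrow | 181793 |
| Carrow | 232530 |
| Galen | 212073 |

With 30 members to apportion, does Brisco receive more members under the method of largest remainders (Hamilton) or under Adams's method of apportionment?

Hamilton

Hamilton: Brisco 20, Farrow 3, Carrow 4, Galen 3.
Adams: Brisco 19, Farrow 3, Carrow 4, Galen 4.
Brisco gets 20 under Hamilton and 19 under Adams.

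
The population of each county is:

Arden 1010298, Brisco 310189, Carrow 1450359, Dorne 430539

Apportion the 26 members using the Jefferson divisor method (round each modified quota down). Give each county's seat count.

Arden=9, Brisco=2, Carrow=12, Dorne=3

Standard divisor 3201385/26 ≈ 123130.192; standard quotas: Arden 8.205, Brisco 2.519, Carrow 11.779, Dorne 3.497.
Rounding down gives 8, 2, 11, 3 = 24 seats, so the divisor must be adjusted.
With modified divisor 111900: modified quotas Arden 9.029, Brisco 2.772, Carrow 12.961, Dorne 3.848.
Rounding down: Arden 9, Brisco 2, Carrow 12, Dorne 3 (total 26).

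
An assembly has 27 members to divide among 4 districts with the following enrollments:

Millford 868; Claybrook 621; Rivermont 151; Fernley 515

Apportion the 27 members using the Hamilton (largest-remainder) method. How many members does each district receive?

Standard divisor: 2155 ÷ 27 ≈ 79.815.
Standard quotas: Millford 10.875, Claybrook 7.781, Rivermont 1.892, Fernley 6.452.
Lower quotas: Millford 10, Claybrook 7, Rivermont 1, Fernley 6 (sum 24, leaving 3 seats).
Remainders in descending order: Rivermont 0.892, Millford 0.875, Claybrook 0.781, Fernley 0.452.
The surplus seats go to Rivermont, Millford, Claybrook.

Millford: 11, Claybrook: 8, Rivermont: 2, Fernley: 6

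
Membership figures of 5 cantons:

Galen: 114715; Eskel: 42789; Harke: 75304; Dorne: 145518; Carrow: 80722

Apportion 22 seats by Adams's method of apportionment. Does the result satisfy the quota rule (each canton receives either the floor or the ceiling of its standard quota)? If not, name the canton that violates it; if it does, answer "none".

none

Standard quotas: Galen 5.498, Eskel 2.051, Harke 3.609, Dorne 6.974, Carrow 3.869.
Adams allocation: Galen 5, Eskel 2, Harke 4, Dorne 7, Carrow 4.
Every allocation lies between the lower and upper quota.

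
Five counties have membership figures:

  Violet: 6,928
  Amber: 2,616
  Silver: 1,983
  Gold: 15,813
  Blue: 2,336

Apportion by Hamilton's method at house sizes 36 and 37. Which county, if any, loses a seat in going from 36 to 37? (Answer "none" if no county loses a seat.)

At 36 seats: Violet 8, Amber 3, Silver 3, Gold 19, Blue 3.
At 37 seats: Violet 9, Amber 3, Silver 2, Gold 20, Blue 3.
Silver drops from 3 to 2.

Silver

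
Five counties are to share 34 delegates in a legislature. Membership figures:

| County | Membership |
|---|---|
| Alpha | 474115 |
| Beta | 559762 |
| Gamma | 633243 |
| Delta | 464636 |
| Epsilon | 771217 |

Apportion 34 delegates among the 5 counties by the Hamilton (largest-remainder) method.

Alpha 6, Beta 7, Gamma 7, Delta 5, Epsilon 9

Standard divisor: 2902973 ÷ 34 ≈ 85381.559.
Standard quotas: Alpha 5.5529, Beta 6.5560, Gamma 7.4166, Delta 5.4419, Epsilon 9.0326.
Lower quotas: Alpha 5, Beta 6, Gamma 7, Delta 5, Epsilon 9 (sum 32, leaving 2 seats).
Remainders in descending order: Beta 0.5560, Alpha 0.5529, Delta 0.4419, Gamma 0.4166, Epsilon 0.0326.
Largest remainders: Beta, Alpha receive the extra seats.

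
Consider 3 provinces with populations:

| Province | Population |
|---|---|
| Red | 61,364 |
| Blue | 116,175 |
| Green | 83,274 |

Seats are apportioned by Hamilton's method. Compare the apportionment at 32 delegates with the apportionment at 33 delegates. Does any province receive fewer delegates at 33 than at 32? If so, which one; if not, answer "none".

At 32 seats: Red 8, Blue 14, Green 10.
At 33 seats: Red 8, Blue 15, Green 10.
No province's allocation decreased.

none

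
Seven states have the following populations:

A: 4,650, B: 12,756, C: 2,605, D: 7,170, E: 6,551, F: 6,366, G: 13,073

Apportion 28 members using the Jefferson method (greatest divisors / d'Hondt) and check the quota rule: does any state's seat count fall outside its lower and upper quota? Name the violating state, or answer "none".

Standard quotas: A 2.449, B 6.717, C 1.372, D 3.776, E 3.450, F 3.352, G 6.884.
Jefferson allocation: A 2, B 7, C 1, D 4, E 4, F 3, G 7.
Every allocation lies between the lower and upper quota.

none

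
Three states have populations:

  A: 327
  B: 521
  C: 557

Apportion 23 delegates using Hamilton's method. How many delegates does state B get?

9

Standard divisor: 1405 ÷ 23 ≈ 61.087.
Standard quotas: A 5.353, B 8.529, C 9.118.
Lower quotas: A 5, B 8, C 9 (sum 22, leaving 1 seat).
Remainders in descending order: B 0.529, A 0.353, C 0.118.
The surplus seat goes to B.
B receives 9.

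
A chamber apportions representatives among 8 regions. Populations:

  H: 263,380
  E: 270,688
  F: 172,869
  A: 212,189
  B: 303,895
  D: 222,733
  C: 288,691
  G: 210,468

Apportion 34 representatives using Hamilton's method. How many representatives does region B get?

Standard divisor: 1944913 ÷ 34 ≈ 57203.324.
Standard quotas: H 4.6043, E 4.7320, F 3.0220, A 3.7094, B 5.3125, D 3.8937, C 5.0468, G 3.6793.
Lower quotas: H 4, E 4, F 3, A 3, B 5, D 3, C 5, G 3 (sum 30, leaving 4 seats).
Remainders in descending order: D 0.8937, E 0.7320, A 0.7094, G 0.6793, H 0.6043, B 0.3125, C 0.0468, F 0.0220.
The surplus seats go to D, E, A, G.
B receives 5.

5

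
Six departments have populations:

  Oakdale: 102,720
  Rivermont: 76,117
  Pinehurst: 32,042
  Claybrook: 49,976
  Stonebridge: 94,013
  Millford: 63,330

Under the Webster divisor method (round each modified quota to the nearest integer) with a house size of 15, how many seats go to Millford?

Standard divisor 418198/15 ≈ 27879.867; standard quotas: Oakdale 3.684, Rivermont 2.730, Pinehurst 1.149, Claybrook 1.793, Stonebridge 3.372, Millford 2.272.
Rounding to the nearest integer gives Oakdale 4, Rivermont 3, Pinehurst 1, Claybrook 2, Stonebridge 3, Millford 2 — total 15, matching the house size, so no adjustment is needed.
Millford receives 2.

2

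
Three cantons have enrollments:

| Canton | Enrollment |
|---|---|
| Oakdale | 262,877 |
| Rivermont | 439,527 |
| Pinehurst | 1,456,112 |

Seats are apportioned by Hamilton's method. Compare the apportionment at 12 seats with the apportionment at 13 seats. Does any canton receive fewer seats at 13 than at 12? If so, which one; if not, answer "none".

At 12 seats: Oakdale 2, Rivermont 2, Pinehurst 8.
At 13 seats: Oakdale 1, Rivermont 3, Pinehurst 9.
Oakdale drops from 2 to 1.

Oakdale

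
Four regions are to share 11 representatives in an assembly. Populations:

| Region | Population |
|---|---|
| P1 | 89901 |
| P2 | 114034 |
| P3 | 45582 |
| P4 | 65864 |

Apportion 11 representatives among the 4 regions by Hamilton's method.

Total 315381; standard divisor 315381/11 = 28671.
Standard quotas: P1 3.1356, P2 3.9773, P3 1.5898, P4 2.2972.
Lower quotas: P1 3, P2 3, P3 1, P4 2 (sum 9, leaving 2 seats).
Remainders in descending order: P2 0.9773, P3 0.5898, P4 0.2972, P1 0.1356.
Largest remainders: P2, P3 receive the extra seats.

P1: 3, P2: 4, P3: 2, P4: 2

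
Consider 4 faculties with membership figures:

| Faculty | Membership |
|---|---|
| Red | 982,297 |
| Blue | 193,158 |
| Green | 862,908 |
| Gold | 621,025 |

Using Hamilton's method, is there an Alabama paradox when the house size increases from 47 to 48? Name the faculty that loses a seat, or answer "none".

Blue

At 47 seats: Red 17, Blue 4, Green 15, Gold 11.
At 48 seats: Red 18, Blue 3, Green 16, Gold 11.
Blue drops from 4 to 3.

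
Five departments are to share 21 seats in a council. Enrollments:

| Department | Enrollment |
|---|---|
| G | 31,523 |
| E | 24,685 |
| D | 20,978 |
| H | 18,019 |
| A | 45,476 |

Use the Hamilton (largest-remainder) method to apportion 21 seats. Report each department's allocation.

Standard divisor: 140681 ÷ 21 ≈ 6699.095.
Standard quotas: G 4.7056, E 3.6848, D 3.1315, H 2.6898, A 6.7884.
Lower quotas: G 4, E 3, D 3, H 2, A 6 (sum 18, leaving 3 seats).
Remainders in descending order: A 0.7884, G 0.7056, H 0.6898, E 0.6848, D 0.1315.
Largest remainders: A, G, H receive the extra seats.

G=5; E=3; D=3; H=3; A=7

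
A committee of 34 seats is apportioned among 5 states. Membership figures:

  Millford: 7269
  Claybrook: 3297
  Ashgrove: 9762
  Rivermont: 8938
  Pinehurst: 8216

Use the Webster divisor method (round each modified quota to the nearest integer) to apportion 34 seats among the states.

Millford=7, Claybrook=3, Ashgrove=9, Rivermont=8, Pinehurst=7

Standard divisor 37482/34 ≈ 1102.412; standard quotas: Millford 6.594, Claybrook 2.991, Ashgrove 8.855, Rivermont 8.108, Pinehurst 7.453.
Rounding to the nearest integer gives Millford 7, Claybrook 3, Ashgrove 9, Rivermont 8, Pinehurst 7 — total 34, matching the house size, so no adjustment is needed.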